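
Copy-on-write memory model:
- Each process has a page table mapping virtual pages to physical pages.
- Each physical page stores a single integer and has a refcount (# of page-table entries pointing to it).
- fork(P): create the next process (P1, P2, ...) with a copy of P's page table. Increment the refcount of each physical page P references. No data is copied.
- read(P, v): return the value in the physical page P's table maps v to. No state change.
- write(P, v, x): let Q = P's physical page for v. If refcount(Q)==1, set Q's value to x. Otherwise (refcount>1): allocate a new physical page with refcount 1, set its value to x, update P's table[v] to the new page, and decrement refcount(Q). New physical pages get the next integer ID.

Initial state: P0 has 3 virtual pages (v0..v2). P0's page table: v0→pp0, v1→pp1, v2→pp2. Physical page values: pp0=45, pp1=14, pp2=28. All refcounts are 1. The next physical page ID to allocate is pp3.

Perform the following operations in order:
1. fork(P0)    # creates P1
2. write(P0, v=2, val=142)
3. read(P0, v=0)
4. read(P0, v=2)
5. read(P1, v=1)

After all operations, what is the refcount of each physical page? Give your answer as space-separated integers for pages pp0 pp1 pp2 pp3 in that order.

Op 1: fork(P0) -> P1. 3 ppages; refcounts: pp0:2 pp1:2 pp2:2
Op 2: write(P0, v2, 142). refcount(pp2)=2>1 -> COPY to pp3. 4 ppages; refcounts: pp0:2 pp1:2 pp2:1 pp3:1
Op 3: read(P0, v0) -> 45. No state change.
Op 4: read(P0, v2) -> 142. No state change.
Op 5: read(P1, v1) -> 14. No state change.

Answer: 2 2 1 1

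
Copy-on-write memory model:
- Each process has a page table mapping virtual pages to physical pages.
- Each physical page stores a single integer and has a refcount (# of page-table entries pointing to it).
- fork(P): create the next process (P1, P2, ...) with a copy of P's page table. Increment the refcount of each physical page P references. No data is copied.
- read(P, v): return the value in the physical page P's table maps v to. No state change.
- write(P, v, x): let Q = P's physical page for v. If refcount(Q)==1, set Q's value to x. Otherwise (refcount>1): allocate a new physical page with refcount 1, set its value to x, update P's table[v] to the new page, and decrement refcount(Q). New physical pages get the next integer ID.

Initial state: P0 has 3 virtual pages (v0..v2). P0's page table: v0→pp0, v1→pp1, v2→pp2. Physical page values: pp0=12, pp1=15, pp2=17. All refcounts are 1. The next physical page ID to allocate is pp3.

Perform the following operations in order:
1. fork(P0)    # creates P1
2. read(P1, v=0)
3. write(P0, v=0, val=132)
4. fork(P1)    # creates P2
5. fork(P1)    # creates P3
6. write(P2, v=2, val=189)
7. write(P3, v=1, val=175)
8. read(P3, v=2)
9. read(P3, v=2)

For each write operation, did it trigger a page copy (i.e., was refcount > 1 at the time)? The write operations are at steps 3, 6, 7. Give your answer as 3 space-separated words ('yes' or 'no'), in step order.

Op 1: fork(P0) -> P1. 3 ppages; refcounts: pp0:2 pp1:2 pp2:2
Op 2: read(P1, v0) -> 12. No state change.
Op 3: write(P0, v0, 132). refcount(pp0)=2>1 -> COPY to pp3. 4 ppages; refcounts: pp0:1 pp1:2 pp2:2 pp3:1
Op 4: fork(P1) -> P2. 4 ppages; refcounts: pp0:2 pp1:3 pp2:3 pp3:1
Op 5: fork(P1) -> P3. 4 ppages; refcounts: pp0:3 pp1:4 pp2:4 pp3:1
Op 6: write(P2, v2, 189). refcount(pp2)=4>1 -> COPY to pp4. 5 ppages; refcounts: pp0:3 pp1:4 pp2:3 pp3:1 pp4:1
Op 7: write(P3, v1, 175). refcount(pp1)=4>1 -> COPY to pp5. 6 ppages; refcounts: pp0:3 pp1:3 pp2:3 pp3:1 pp4:1 pp5:1
Op 8: read(P3, v2) -> 17. No state change.
Op 9: read(P3, v2) -> 17. No state change.

yes yes yes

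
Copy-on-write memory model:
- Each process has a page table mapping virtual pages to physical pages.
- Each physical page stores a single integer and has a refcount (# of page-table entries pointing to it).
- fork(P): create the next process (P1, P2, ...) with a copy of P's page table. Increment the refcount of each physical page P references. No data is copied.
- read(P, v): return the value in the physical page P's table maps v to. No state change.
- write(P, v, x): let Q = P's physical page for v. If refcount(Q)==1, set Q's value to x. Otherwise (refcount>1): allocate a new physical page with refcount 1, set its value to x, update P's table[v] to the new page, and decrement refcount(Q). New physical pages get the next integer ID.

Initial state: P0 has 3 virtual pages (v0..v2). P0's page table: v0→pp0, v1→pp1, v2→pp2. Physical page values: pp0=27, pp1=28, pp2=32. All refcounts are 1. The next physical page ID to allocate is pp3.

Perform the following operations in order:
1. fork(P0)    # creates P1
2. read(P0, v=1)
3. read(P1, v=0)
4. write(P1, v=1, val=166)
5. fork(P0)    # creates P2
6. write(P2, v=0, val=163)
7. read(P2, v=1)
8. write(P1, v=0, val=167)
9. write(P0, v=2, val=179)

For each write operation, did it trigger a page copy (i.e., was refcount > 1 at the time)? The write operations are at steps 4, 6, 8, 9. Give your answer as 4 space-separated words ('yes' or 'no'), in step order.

Op 1: fork(P0) -> P1. 3 ppages; refcounts: pp0:2 pp1:2 pp2:2
Op 2: read(P0, v1) -> 28. No state change.
Op 3: read(P1, v0) -> 27. No state change.
Op 4: write(P1, v1, 166). refcount(pp1)=2>1 -> COPY to pp3. 4 ppages; refcounts: pp0:2 pp1:1 pp2:2 pp3:1
Op 5: fork(P0) -> P2. 4 ppages; refcounts: pp0:3 pp1:2 pp2:3 pp3:1
Op 6: write(P2, v0, 163). refcount(pp0)=3>1 -> COPY to pp4. 5 ppages; refcounts: pp0:2 pp1:2 pp2:3 pp3:1 pp4:1
Op 7: read(P2, v1) -> 28. No state change.
Op 8: write(P1, v0, 167). refcount(pp0)=2>1 -> COPY to pp5. 6 ppages; refcounts: pp0:1 pp1:2 pp2:3 pp3:1 pp4:1 pp5:1
Op 9: write(P0, v2, 179). refcount(pp2)=3>1 -> COPY to pp6. 7 ppages; refcounts: pp0:1 pp1:2 pp2:2 pp3:1 pp4:1 pp5:1 pp6:1

yes yes yes yes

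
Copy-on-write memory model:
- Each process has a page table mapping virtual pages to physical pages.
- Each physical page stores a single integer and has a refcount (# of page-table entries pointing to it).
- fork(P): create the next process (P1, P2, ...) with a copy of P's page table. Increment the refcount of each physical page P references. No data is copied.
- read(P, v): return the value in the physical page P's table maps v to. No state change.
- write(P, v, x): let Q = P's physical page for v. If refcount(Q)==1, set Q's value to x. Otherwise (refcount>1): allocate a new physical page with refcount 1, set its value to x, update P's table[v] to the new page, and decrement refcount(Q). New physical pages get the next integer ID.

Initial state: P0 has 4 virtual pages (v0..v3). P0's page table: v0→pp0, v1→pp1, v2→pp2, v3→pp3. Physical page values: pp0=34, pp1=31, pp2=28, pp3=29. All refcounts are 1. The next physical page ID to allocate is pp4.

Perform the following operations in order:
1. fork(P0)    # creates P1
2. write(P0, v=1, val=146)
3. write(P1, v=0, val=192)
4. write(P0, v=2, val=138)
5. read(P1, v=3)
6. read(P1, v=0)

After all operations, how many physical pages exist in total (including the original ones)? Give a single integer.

Answer: 7

Derivation:
Op 1: fork(P0) -> P1. 4 ppages; refcounts: pp0:2 pp1:2 pp2:2 pp3:2
Op 2: write(P0, v1, 146). refcount(pp1)=2>1 -> COPY to pp4. 5 ppages; refcounts: pp0:2 pp1:1 pp2:2 pp3:2 pp4:1
Op 3: write(P1, v0, 192). refcount(pp0)=2>1 -> COPY to pp5. 6 ppages; refcounts: pp0:1 pp1:1 pp2:2 pp3:2 pp4:1 pp5:1
Op 4: write(P0, v2, 138). refcount(pp2)=2>1 -> COPY to pp6. 7 ppages; refcounts: pp0:1 pp1:1 pp2:1 pp3:2 pp4:1 pp5:1 pp6:1
Op 5: read(P1, v3) -> 29. No state change.
Op 6: read(P1, v0) -> 192. No state change.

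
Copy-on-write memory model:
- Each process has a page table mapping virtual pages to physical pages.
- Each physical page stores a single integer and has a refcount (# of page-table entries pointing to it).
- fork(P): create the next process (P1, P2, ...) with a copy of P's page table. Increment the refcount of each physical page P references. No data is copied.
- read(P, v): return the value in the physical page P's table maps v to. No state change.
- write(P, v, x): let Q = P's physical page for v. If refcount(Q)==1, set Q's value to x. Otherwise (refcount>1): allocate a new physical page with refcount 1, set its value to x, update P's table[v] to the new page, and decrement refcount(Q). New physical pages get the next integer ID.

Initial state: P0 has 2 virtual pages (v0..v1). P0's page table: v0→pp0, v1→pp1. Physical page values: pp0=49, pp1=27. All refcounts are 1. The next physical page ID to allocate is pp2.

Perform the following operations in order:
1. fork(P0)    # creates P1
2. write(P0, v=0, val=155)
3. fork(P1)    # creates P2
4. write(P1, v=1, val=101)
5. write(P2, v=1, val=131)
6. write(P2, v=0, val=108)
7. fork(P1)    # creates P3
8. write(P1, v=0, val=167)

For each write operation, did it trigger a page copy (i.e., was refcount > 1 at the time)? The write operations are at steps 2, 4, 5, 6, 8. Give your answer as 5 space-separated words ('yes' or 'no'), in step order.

Op 1: fork(P0) -> P1. 2 ppages; refcounts: pp0:2 pp1:2
Op 2: write(P0, v0, 155). refcount(pp0)=2>1 -> COPY to pp2. 3 ppages; refcounts: pp0:1 pp1:2 pp2:1
Op 3: fork(P1) -> P2. 3 ppages; refcounts: pp0:2 pp1:3 pp2:1
Op 4: write(P1, v1, 101). refcount(pp1)=3>1 -> COPY to pp3. 4 ppages; refcounts: pp0:2 pp1:2 pp2:1 pp3:1
Op 5: write(P2, v1, 131). refcount(pp1)=2>1 -> COPY to pp4. 5 ppages; refcounts: pp0:2 pp1:1 pp2:1 pp3:1 pp4:1
Op 6: write(P2, v0, 108). refcount(pp0)=2>1 -> COPY to pp5. 6 ppages; refcounts: pp0:1 pp1:1 pp2:1 pp3:1 pp4:1 pp5:1
Op 7: fork(P1) -> P3. 6 ppages; refcounts: pp0:2 pp1:1 pp2:1 pp3:2 pp4:1 pp5:1
Op 8: write(P1, v0, 167). refcount(pp0)=2>1 -> COPY to pp6. 7 ppages; refcounts: pp0:1 pp1:1 pp2:1 pp3:2 pp4:1 pp5:1 pp6:1

yes yes yes yes yes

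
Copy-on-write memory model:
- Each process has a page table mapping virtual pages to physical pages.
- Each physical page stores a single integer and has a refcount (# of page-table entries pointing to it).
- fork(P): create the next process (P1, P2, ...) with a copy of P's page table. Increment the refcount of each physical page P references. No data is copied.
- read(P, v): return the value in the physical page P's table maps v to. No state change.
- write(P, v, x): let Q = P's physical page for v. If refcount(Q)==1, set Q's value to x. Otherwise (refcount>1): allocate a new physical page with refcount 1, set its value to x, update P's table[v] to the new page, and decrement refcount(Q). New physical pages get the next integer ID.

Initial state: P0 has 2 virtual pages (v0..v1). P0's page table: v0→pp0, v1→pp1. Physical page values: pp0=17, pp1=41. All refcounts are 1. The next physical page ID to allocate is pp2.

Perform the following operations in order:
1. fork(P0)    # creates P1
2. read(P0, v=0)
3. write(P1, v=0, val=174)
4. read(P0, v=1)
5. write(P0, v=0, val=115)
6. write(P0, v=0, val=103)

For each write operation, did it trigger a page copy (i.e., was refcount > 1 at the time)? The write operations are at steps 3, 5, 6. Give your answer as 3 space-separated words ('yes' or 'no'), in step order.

Op 1: fork(P0) -> P1. 2 ppages; refcounts: pp0:2 pp1:2
Op 2: read(P0, v0) -> 17. No state change.
Op 3: write(P1, v0, 174). refcount(pp0)=2>1 -> COPY to pp2. 3 ppages; refcounts: pp0:1 pp1:2 pp2:1
Op 4: read(P0, v1) -> 41. No state change.
Op 5: write(P0, v0, 115). refcount(pp0)=1 -> write in place. 3 ppages; refcounts: pp0:1 pp1:2 pp2:1
Op 6: write(P0, v0, 103). refcount(pp0)=1 -> write in place. 3 ppages; refcounts: pp0:1 pp1:2 pp2:1

yes no no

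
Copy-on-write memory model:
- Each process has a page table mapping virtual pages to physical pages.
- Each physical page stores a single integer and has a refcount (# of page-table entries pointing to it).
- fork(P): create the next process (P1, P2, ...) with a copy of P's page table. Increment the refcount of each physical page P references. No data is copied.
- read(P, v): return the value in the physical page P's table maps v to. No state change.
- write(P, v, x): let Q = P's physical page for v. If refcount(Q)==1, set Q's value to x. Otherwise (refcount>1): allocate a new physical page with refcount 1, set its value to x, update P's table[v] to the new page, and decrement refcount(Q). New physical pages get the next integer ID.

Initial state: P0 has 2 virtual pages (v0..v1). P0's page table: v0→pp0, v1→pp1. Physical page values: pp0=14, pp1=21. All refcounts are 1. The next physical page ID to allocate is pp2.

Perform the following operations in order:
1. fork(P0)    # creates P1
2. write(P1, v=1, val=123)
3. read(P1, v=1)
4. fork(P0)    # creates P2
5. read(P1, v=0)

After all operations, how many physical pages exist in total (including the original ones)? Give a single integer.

Op 1: fork(P0) -> P1. 2 ppages; refcounts: pp0:2 pp1:2
Op 2: write(P1, v1, 123). refcount(pp1)=2>1 -> COPY to pp2. 3 ppages; refcounts: pp0:2 pp1:1 pp2:1
Op 3: read(P1, v1) -> 123. No state change.
Op 4: fork(P0) -> P2. 3 ppages; refcounts: pp0:3 pp1:2 pp2:1
Op 5: read(P1, v0) -> 14. No state change.

Answer: 3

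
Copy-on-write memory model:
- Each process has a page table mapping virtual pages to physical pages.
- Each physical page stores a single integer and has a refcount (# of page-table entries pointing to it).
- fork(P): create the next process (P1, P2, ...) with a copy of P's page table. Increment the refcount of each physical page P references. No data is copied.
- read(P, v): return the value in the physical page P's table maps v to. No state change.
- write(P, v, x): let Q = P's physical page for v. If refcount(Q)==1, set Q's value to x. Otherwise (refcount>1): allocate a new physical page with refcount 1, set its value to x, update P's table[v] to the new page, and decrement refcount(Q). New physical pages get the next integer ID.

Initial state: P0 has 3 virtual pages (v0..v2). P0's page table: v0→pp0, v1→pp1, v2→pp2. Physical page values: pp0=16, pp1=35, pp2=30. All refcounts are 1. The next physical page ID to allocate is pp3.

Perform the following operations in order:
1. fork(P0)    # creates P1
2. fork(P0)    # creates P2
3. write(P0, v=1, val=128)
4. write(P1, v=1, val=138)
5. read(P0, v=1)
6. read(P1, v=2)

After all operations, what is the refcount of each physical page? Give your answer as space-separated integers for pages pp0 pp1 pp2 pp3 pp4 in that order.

Answer: 3 1 3 1 1

Derivation:
Op 1: fork(P0) -> P1. 3 ppages; refcounts: pp0:2 pp1:2 pp2:2
Op 2: fork(P0) -> P2. 3 ppages; refcounts: pp0:3 pp1:3 pp2:3
Op 3: write(P0, v1, 128). refcount(pp1)=3>1 -> COPY to pp3. 4 ppages; refcounts: pp0:3 pp1:2 pp2:3 pp3:1
Op 4: write(P1, v1, 138). refcount(pp1)=2>1 -> COPY to pp4. 5 ppages; refcounts: pp0:3 pp1:1 pp2:3 pp3:1 pp4:1
Op 5: read(P0, v1) -> 128. No state change.
Op 6: read(P1, v2) -> 30. No state change.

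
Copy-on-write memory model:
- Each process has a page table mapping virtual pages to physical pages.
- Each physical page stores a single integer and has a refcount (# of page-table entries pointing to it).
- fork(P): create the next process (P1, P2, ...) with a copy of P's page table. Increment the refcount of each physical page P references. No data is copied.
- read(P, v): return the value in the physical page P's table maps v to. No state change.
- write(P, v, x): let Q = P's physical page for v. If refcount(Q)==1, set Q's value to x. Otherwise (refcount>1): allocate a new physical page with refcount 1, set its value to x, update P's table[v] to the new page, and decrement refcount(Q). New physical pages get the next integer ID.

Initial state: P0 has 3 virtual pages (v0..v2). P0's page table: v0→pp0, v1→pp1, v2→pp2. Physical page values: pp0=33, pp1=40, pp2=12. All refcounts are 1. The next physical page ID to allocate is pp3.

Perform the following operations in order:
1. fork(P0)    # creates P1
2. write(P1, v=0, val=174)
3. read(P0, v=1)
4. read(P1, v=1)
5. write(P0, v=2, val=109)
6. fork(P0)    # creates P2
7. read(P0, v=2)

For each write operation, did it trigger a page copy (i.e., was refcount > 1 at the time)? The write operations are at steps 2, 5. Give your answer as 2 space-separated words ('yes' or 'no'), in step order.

Op 1: fork(P0) -> P1. 3 ppages; refcounts: pp0:2 pp1:2 pp2:2
Op 2: write(P1, v0, 174). refcount(pp0)=2>1 -> COPY to pp3. 4 ppages; refcounts: pp0:1 pp1:2 pp2:2 pp3:1
Op 3: read(P0, v1) -> 40. No state change.
Op 4: read(P1, v1) -> 40. No state change.
Op 5: write(P0, v2, 109). refcount(pp2)=2>1 -> COPY to pp4. 5 ppages; refcounts: pp0:1 pp1:2 pp2:1 pp3:1 pp4:1
Op 6: fork(P0) -> P2. 5 ppages; refcounts: pp0:2 pp1:3 pp2:1 pp3:1 pp4:2
Op 7: read(P0, v2) -> 109. No state change.

yes yes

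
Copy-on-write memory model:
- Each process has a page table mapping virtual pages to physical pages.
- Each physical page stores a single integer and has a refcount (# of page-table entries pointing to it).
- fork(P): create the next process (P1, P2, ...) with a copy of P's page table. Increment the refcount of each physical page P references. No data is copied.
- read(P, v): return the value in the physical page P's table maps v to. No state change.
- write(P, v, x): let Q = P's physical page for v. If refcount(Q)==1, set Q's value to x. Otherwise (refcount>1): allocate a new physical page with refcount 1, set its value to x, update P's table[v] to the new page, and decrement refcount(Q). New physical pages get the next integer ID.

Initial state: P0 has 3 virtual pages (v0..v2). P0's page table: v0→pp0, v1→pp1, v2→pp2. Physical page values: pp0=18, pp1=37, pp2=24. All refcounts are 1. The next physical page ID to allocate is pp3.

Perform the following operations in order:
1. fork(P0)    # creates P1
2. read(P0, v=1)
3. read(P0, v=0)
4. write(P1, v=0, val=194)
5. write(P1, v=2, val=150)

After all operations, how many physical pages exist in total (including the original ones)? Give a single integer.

Op 1: fork(P0) -> P1. 3 ppages; refcounts: pp0:2 pp1:2 pp2:2
Op 2: read(P0, v1) -> 37. No state change.
Op 3: read(P0, v0) -> 18. No state change.
Op 4: write(P1, v0, 194). refcount(pp0)=2>1 -> COPY to pp3. 4 ppages; refcounts: pp0:1 pp1:2 pp2:2 pp3:1
Op 5: write(P1, v2, 150). refcount(pp2)=2>1 -> COPY to pp4. 5 ppages; refcounts: pp0:1 pp1:2 pp2:1 pp3:1 pp4:1

Answer: 5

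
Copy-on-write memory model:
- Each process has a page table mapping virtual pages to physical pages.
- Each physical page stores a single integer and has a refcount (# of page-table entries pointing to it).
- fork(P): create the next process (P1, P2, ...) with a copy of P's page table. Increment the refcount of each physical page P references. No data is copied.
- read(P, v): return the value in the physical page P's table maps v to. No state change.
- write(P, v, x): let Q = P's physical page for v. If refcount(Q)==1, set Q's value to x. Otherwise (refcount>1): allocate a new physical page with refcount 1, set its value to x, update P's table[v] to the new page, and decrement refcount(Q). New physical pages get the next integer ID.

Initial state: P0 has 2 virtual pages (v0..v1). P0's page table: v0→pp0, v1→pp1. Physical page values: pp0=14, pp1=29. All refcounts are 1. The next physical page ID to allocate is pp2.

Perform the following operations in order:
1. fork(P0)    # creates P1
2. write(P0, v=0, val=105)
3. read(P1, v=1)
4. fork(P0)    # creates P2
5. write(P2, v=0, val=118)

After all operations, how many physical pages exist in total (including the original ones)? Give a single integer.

Answer: 4

Derivation:
Op 1: fork(P0) -> P1. 2 ppages; refcounts: pp0:2 pp1:2
Op 2: write(P0, v0, 105). refcount(pp0)=2>1 -> COPY to pp2. 3 ppages; refcounts: pp0:1 pp1:2 pp2:1
Op 3: read(P1, v1) -> 29. No state change.
Op 4: fork(P0) -> P2. 3 ppages; refcounts: pp0:1 pp1:3 pp2:2
Op 5: write(P2, v0, 118). refcount(pp2)=2>1 -> COPY to pp3. 4 ppages; refcounts: pp0:1 pp1:3 pp2:1 pp3:1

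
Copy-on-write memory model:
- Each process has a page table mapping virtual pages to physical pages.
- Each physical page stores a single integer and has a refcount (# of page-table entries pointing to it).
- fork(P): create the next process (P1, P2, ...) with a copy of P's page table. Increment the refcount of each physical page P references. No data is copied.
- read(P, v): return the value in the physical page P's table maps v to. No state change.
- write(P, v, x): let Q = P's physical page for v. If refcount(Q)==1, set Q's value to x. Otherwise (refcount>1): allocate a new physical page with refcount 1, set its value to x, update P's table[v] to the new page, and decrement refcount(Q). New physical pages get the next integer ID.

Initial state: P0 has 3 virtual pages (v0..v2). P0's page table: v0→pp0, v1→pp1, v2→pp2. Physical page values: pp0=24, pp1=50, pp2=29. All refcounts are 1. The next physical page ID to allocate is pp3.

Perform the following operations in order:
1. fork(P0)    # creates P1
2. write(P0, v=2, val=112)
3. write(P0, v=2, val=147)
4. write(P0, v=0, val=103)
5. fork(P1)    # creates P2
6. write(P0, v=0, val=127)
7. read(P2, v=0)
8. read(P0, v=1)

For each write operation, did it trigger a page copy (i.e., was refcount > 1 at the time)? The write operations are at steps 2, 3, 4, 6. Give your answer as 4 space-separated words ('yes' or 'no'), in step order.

Op 1: fork(P0) -> P1. 3 ppages; refcounts: pp0:2 pp1:2 pp2:2
Op 2: write(P0, v2, 112). refcount(pp2)=2>1 -> COPY to pp3. 4 ppages; refcounts: pp0:2 pp1:2 pp2:1 pp3:1
Op 3: write(P0, v2, 147). refcount(pp3)=1 -> write in place. 4 ppages; refcounts: pp0:2 pp1:2 pp2:1 pp3:1
Op 4: write(P0, v0, 103). refcount(pp0)=2>1 -> COPY to pp4. 5 ppages; refcounts: pp0:1 pp1:2 pp2:1 pp3:1 pp4:1
Op 5: fork(P1) -> P2. 5 ppages; refcounts: pp0:2 pp1:3 pp2:2 pp3:1 pp4:1
Op 6: write(P0, v0, 127). refcount(pp4)=1 -> write in place. 5 ppages; refcounts: pp0:2 pp1:3 pp2:2 pp3:1 pp4:1
Op 7: read(P2, v0) -> 24. No state change.
Op 8: read(P0, v1) -> 50. No state change.

yes no yes no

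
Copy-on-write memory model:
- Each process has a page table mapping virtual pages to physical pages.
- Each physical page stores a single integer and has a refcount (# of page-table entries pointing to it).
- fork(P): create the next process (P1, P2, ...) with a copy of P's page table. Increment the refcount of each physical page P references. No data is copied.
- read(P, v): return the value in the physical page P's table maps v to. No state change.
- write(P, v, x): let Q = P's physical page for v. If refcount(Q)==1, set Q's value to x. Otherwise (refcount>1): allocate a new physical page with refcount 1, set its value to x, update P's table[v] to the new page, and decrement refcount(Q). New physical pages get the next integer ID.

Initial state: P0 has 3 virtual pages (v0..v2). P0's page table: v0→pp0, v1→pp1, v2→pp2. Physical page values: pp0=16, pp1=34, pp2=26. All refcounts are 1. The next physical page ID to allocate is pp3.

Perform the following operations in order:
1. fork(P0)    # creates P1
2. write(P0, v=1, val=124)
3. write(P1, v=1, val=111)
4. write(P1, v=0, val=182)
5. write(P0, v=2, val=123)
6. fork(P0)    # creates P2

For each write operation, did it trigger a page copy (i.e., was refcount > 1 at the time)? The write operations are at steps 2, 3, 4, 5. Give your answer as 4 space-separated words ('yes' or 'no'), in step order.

Op 1: fork(P0) -> P1. 3 ppages; refcounts: pp0:2 pp1:2 pp2:2
Op 2: write(P0, v1, 124). refcount(pp1)=2>1 -> COPY to pp3. 4 ppages; refcounts: pp0:2 pp1:1 pp2:2 pp3:1
Op 3: write(P1, v1, 111). refcount(pp1)=1 -> write in place. 4 ppages; refcounts: pp0:2 pp1:1 pp2:2 pp3:1
Op 4: write(P1, v0, 182). refcount(pp0)=2>1 -> COPY to pp4. 5 ppages; refcounts: pp0:1 pp1:1 pp2:2 pp3:1 pp4:1
Op 5: write(P0, v2, 123). refcount(pp2)=2>1 -> COPY to pp5. 6 ppages; refcounts: pp0:1 pp1:1 pp2:1 pp3:1 pp4:1 pp5:1
Op 6: fork(P0) -> P2. 6 ppages; refcounts: pp0:2 pp1:1 pp2:1 pp3:2 pp4:1 pp5:2

yes no yes yes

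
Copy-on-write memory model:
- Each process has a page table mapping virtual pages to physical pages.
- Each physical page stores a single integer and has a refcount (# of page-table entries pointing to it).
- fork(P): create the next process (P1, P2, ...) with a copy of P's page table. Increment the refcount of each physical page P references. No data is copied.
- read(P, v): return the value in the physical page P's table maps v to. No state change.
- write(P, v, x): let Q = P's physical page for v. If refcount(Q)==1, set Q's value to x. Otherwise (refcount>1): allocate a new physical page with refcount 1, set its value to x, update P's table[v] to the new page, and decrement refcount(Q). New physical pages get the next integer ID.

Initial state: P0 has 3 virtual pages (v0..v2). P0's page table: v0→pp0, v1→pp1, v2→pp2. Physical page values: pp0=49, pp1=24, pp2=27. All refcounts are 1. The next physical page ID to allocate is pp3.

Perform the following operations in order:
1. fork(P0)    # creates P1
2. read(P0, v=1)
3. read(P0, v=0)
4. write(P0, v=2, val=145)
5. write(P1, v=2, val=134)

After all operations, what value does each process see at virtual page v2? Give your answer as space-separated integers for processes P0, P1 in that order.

Answer: 145 134

Derivation:
Op 1: fork(P0) -> P1. 3 ppages; refcounts: pp0:2 pp1:2 pp2:2
Op 2: read(P0, v1) -> 24. No state change.
Op 3: read(P0, v0) -> 49. No state change.
Op 4: write(P0, v2, 145). refcount(pp2)=2>1 -> COPY to pp3. 4 ppages; refcounts: pp0:2 pp1:2 pp2:1 pp3:1
Op 5: write(P1, v2, 134). refcount(pp2)=1 -> write in place. 4 ppages; refcounts: pp0:2 pp1:2 pp2:1 pp3:1
P0: v2 -> pp3 = 145
P1: v2 -> pp2 = 134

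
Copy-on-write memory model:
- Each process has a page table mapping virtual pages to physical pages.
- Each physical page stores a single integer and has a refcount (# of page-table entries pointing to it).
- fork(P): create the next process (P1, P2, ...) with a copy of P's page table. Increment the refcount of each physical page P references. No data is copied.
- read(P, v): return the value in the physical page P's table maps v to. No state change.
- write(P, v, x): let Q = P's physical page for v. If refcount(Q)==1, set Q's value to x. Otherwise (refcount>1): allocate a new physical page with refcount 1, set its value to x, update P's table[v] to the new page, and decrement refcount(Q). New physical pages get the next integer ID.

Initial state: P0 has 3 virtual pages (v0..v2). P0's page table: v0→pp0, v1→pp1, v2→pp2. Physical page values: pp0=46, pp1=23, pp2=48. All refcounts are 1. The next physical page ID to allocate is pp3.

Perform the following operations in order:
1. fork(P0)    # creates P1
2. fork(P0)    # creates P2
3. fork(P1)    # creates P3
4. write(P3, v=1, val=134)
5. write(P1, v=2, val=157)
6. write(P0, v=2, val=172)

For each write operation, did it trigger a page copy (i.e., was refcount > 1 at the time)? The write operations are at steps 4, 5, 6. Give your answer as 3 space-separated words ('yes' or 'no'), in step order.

Op 1: fork(P0) -> P1. 3 ppages; refcounts: pp0:2 pp1:2 pp2:2
Op 2: fork(P0) -> P2. 3 ppages; refcounts: pp0:3 pp1:3 pp2:3
Op 3: fork(P1) -> P3. 3 ppages; refcounts: pp0:4 pp1:4 pp2:4
Op 4: write(P3, v1, 134). refcount(pp1)=4>1 -> COPY to pp3. 4 ppages; refcounts: pp0:4 pp1:3 pp2:4 pp3:1
Op 5: write(P1, v2, 157). refcount(pp2)=4>1 -> COPY to pp4. 5 ppages; refcounts: pp0:4 pp1:3 pp2:3 pp3:1 pp4:1
Op 6: write(P0, v2, 172). refcount(pp2)=3>1 -> COPY to pp5. 6 ppages; refcounts: pp0:4 pp1:3 pp2:2 pp3:1 pp4:1 pp5:1

yes yes yes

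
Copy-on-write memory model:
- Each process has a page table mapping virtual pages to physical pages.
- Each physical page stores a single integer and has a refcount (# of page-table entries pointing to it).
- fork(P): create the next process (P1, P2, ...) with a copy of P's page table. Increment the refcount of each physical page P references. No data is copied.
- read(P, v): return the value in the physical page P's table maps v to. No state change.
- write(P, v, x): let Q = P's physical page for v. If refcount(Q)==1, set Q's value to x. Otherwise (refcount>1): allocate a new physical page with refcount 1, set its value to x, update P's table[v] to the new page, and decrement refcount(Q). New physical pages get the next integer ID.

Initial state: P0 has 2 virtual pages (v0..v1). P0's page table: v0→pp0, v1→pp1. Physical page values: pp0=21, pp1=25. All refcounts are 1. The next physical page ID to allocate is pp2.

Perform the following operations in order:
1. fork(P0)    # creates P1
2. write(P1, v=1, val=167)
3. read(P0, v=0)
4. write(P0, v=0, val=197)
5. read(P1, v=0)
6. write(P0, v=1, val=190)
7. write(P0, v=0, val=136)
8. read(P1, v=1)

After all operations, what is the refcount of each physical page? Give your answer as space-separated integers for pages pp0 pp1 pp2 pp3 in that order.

Op 1: fork(P0) -> P1. 2 ppages; refcounts: pp0:2 pp1:2
Op 2: write(P1, v1, 167). refcount(pp1)=2>1 -> COPY to pp2. 3 ppages; refcounts: pp0:2 pp1:1 pp2:1
Op 3: read(P0, v0) -> 21. No state change.
Op 4: write(P0, v0, 197). refcount(pp0)=2>1 -> COPY to pp3. 4 ppages; refcounts: pp0:1 pp1:1 pp2:1 pp3:1
Op 5: read(P1, v0) -> 21. No state change.
Op 6: write(P0, v1, 190). refcount(pp1)=1 -> write in place. 4 ppages; refcounts: pp0:1 pp1:1 pp2:1 pp3:1
Op 7: write(P0, v0, 136). refcount(pp3)=1 -> write in place. 4 ppages; refcounts: pp0:1 pp1:1 pp2:1 pp3:1
Op 8: read(P1, v1) -> 167. No state change.

Answer: 1 1 1 1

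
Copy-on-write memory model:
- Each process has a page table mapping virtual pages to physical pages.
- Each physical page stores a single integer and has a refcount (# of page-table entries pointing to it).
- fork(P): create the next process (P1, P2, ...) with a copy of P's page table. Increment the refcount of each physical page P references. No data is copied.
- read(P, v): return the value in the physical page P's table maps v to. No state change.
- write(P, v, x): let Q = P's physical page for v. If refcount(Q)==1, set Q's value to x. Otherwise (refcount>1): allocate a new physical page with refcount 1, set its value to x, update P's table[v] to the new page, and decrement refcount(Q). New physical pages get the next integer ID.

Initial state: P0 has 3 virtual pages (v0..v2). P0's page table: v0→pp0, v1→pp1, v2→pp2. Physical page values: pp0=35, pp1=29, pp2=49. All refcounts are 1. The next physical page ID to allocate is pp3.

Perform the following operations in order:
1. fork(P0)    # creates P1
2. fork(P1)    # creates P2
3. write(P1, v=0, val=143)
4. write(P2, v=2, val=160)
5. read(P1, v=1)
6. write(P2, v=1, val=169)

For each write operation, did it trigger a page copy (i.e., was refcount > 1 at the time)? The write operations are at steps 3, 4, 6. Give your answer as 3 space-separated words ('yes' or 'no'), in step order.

Op 1: fork(P0) -> P1. 3 ppages; refcounts: pp0:2 pp1:2 pp2:2
Op 2: fork(P1) -> P2. 3 ppages; refcounts: pp0:3 pp1:3 pp2:3
Op 3: write(P1, v0, 143). refcount(pp0)=3>1 -> COPY to pp3. 4 ppages; refcounts: pp0:2 pp1:3 pp2:3 pp3:1
Op 4: write(P2, v2, 160). refcount(pp2)=3>1 -> COPY to pp4. 5 ppages; refcounts: pp0:2 pp1:3 pp2:2 pp3:1 pp4:1
Op 5: read(P1, v1) -> 29. No state change.
Op 6: write(P2, v1, 169). refcount(pp1)=3>1 -> COPY to pp5. 6 ppages; refcounts: pp0:2 pp1:2 pp2:2 pp3:1 pp4:1 pp5:1

yes yes yes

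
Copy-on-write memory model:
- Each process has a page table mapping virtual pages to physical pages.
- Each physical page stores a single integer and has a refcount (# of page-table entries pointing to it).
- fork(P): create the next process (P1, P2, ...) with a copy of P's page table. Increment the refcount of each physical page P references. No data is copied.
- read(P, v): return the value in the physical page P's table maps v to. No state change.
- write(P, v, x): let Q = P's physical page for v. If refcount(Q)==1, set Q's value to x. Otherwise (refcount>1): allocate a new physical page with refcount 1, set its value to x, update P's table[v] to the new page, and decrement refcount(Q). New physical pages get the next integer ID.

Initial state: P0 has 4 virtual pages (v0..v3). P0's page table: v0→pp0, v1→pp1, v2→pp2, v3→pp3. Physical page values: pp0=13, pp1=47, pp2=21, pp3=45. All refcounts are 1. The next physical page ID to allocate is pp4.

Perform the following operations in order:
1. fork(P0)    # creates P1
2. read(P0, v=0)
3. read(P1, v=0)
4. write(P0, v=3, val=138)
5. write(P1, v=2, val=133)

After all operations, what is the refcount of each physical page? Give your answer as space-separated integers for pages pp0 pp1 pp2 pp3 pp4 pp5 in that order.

Answer: 2 2 1 1 1 1

Derivation:
Op 1: fork(P0) -> P1. 4 ppages; refcounts: pp0:2 pp1:2 pp2:2 pp3:2
Op 2: read(P0, v0) -> 13. No state change.
Op 3: read(P1, v0) -> 13. No state change.
Op 4: write(P0, v3, 138). refcount(pp3)=2>1 -> COPY to pp4. 5 ppages; refcounts: pp0:2 pp1:2 pp2:2 pp3:1 pp4:1
Op 5: write(P1, v2, 133). refcount(pp2)=2>1 -> COPY to pp5. 6 ppages; refcounts: pp0:2 pp1:2 pp2:1 pp3:1 pp4:1 pp5:1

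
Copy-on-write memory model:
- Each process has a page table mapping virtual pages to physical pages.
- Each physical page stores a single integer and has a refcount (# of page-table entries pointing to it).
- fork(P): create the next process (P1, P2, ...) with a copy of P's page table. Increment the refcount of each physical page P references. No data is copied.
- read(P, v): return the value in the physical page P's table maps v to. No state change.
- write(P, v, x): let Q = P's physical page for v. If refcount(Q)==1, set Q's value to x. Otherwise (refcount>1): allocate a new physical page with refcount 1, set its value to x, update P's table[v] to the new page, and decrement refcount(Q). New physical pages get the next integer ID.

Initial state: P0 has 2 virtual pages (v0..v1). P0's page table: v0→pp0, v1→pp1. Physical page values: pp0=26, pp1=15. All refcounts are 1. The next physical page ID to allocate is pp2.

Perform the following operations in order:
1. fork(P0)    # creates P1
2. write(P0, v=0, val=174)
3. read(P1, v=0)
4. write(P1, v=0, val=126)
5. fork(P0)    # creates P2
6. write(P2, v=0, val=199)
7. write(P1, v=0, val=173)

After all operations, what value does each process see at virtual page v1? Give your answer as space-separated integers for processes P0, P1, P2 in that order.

Op 1: fork(P0) -> P1. 2 ppages; refcounts: pp0:2 pp1:2
Op 2: write(P0, v0, 174). refcount(pp0)=2>1 -> COPY to pp2. 3 ppages; refcounts: pp0:1 pp1:2 pp2:1
Op 3: read(P1, v0) -> 26. No state change.
Op 4: write(P1, v0, 126). refcount(pp0)=1 -> write in place. 3 ppages; refcounts: pp0:1 pp1:2 pp2:1
Op 5: fork(P0) -> P2. 3 ppages; refcounts: pp0:1 pp1:3 pp2:2
Op 6: write(P2, v0, 199). refcount(pp2)=2>1 -> COPY to pp3. 4 ppages; refcounts: pp0:1 pp1:3 pp2:1 pp3:1
Op 7: write(P1, v0, 173). refcount(pp0)=1 -> write in place. 4 ppages; refcounts: pp0:1 pp1:3 pp2:1 pp3:1
P0: v1 -> pp1 = 15
P1: v1 -> pp1 = 15
P2: v1 -> pp1 = 15

Answer: 15 15 15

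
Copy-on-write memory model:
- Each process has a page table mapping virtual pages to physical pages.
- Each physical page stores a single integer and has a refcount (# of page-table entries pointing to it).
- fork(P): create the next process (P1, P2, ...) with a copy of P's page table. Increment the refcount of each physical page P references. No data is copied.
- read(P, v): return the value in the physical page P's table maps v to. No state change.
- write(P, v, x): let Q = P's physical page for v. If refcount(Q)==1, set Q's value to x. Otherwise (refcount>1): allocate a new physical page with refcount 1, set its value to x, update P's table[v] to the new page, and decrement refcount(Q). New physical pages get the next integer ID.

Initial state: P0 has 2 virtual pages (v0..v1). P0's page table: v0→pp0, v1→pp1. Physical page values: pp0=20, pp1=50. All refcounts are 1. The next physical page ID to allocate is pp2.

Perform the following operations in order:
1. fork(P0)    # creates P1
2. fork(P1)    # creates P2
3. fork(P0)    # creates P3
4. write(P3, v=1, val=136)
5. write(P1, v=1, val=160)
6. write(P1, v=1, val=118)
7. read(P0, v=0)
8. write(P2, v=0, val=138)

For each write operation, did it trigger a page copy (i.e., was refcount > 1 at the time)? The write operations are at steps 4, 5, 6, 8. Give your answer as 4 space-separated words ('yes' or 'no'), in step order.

Op 1: fork(P0) -> P1. 2 ppages; refcounts: pp0:2 pp1:2
Op 2: fork(P1) -> P2. 2 ppages; refcounts: pp0:3 pp1:3
Op 3: fork(P0) -> P3. 2 ppages; refcounts: pp0:4 pp1:4
Op 4: write(P3, v1, 136). refcount(pp1)=4>1 -> COPY to pp2. 3 ppages; refcounts: pp0:4 pp1:3 pp2:1
Op 5: write(P1, v1, 160). refcount(pp1)=3>1 -> COPY to pp3. 4 ppages; refcounts: pp0:4 pp1:2 pp2:1 pp3:1
Op 6: write(P1, v1, 118). refcount(pp3)=1 -> write in place. 4 ppages; refcounts: pp0:4 pp1:2 pp2:1 pp3:1
Op 7: read(P0, v0) -> 20. No state change.
Op 8: write(P2, v0, 138). refcount(pp0)=4>1 -> COPY to pp4. 5 ppages; refcounts: pp0:3 pp1:2 pp2:1 pp3:1 pp4:1

yes yes no yes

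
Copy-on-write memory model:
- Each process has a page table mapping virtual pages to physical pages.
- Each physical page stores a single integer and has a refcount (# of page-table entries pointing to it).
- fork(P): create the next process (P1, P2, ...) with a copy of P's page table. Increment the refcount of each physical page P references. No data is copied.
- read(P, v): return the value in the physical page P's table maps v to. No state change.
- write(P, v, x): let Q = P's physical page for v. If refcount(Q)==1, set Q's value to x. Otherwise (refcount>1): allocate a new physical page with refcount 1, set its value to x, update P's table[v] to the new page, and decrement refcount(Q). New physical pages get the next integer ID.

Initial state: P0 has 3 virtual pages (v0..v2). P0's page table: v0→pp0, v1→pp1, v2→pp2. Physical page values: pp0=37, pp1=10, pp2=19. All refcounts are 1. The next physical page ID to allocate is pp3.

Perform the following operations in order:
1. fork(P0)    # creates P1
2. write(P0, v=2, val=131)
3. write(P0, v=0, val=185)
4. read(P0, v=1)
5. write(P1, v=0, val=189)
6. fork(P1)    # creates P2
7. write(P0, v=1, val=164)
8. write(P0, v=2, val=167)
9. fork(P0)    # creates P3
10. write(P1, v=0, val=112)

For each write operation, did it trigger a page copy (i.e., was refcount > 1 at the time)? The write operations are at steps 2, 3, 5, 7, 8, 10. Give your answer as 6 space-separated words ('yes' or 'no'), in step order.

Op 1: fork(P0) -> P1. 3 ppages; refcounts: pp0:2 pp1:2 pp2:2
Op 2: write(P0, v2, 131). refcount(pp2)=2>1 -> COPY to pp3. 4 ppages; refcounts: pp0:2 pp1:2 pp2:1 pp3:1
Op 3: write(P0, v0, 185). refcount(pp0)=2>1 -> COPY to pp4. 5 ppages; refcounts: pp0:1 pp1:2 pp2:1 pp3:1 pp4:1
Op 4: read(P0, v1) -> 10. No state change.
Op 5: write(P1, v0, 189). refcount(pp0)=1 -> write in place. 5 ppages; refcounts: pp0:1 pp1:2 pp2:1 pp3:1 pp4:1
Op 6: fork(P1) -> P2. 5 ppages; refcounts: pp0:2 pp1:3 pp2:2 pp3:1 pp4:1
Op 7: write(P0, v1, 164). refcount(pp1)=3>1 -> COPY to pp5. 6 ppages; refcounts: pp0:2 pp1:2 pp2:2 pp3:1 pp4:1 pp5:1
Op 8: write(P0, v2, 167). refcount(pp3)=1 -> write in place. 6 ppages; refcounts: pp0:2 pp1:2 pp2:2 pp3:1 pp4:1 pp5:1
Op 9: fork(P0) -> P3. 6 ppages; refcounts: pp0:2 pp1:2 pp2:2 pp3:2 pp4:2 pp5:2
Op 10: write(P1, v0, 112). refcount(pp0)=2>1 -> COPY to pp6. 7 ppages; refcounts: pp0:1 pp1:2 pp2:2 pp3:2 pp4:2 pp5:2 pp6:1

yes yes no yes no yes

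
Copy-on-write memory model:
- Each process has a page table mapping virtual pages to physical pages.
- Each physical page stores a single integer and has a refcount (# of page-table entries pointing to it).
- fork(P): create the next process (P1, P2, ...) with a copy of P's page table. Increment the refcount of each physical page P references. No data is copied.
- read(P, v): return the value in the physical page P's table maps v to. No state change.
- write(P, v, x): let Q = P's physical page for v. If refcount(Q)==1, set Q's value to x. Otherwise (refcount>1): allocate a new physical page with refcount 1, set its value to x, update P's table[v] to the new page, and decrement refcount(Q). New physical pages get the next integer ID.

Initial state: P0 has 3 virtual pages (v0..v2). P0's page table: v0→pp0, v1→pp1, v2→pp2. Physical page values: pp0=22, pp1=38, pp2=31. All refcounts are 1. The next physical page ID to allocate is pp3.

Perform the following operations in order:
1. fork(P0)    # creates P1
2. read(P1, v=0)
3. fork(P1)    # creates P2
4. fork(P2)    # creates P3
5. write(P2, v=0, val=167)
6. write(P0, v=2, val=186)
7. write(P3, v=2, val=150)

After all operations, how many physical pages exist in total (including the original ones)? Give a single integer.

Answer: 6

Derivation:
Op 1: fork(P0) -> P1. 3 ppages; refcounts: pp0:2 pp1:2 pp2:2
Op 2: read(P1, v0) -> 22. No state change.
Op 3: fork(P1) -> P2. 3 ppages; refcounts: pp0:3 pp1:3 pp2:3
Op 4: fork(P2) -> P3. 3 ppages; refcounts: pp0:4 pp1:4 pp2:4
Op 5: write(P2, v0, 167). refcount(pp0)=4>1 -> COPY to pp3. 4 ppages; refcounts: pp0:3 pp1:4 pp2:4 pp3:1
Op 6: write(P0, v2, 186). refcount(pp2)=4>1 -> COPY to pp4. 5 ppages; refcounts: pp0:3 pp1:4 pp2:3 pp3:1 pp4:1
Op 7: write(P3, v2, 150). refcount(pp2)=3>1 -> COPY to pp5. 6 ppages; refcounts: pp0:3 pp1:4 pp2:2 pp3:1 pp4:1 pp5:1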